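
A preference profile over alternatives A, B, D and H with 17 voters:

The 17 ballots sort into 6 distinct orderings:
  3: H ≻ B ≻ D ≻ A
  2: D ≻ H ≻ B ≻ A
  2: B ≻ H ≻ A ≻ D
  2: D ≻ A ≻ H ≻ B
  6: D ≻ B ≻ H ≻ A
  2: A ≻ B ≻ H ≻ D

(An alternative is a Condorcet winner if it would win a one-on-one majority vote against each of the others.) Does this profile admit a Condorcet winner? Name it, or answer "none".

Check each pair by majority over 17 ballots:
A vs B: B wins 13–4.
A vs D: D wins 13–4.
A vs H: A is ranked higher on 2+2 = 4 ballots, H on 13. H wins 13–4.
B vs D: D, 10–7.
B vs H: B preferred on 2+6+2 = 10 ballots; B wins 10–7.
D vs H: D wins 10–7.
D wins every pairwise contest, so D is the Condorcet winner.

D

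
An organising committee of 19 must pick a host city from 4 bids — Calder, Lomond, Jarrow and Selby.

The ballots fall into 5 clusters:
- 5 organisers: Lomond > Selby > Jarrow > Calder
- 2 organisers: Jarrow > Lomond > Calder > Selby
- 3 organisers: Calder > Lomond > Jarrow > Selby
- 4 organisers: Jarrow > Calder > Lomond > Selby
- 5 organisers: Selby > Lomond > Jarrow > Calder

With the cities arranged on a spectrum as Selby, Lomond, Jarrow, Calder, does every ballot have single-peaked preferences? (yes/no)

Axis positions: Selby=1, Lomond=2, Jarrow=3, Calder=4.
Cluster 1 (peak Lomond at position 2): ranking walks positions 2-1-3-4, expanding outward from the peak — single-peaked.
Cluster 2 (peak Jarrow at position 3): ranking walks positions 3-2-4-1, expanding outward from the peak — single-peaked.
Cluster 3: ranking walks positions 4-2-3-1; Lomond is ranked above Jarrow even though Jarrow lies between Lomond and the peak Calder on the axis — preferences dip and rise again. Not single-peaked.
Cluster 4 (peak Jarrow at position 3): ranking walks positions 3-4-2-1, expanding outward from the peak — single-peaked.
Cluster 5 (peak Selby at position 1): ranking walks positions 1-2-3-4, expanding outward from the peak — single-peaked.
Cluster 3 violates single-peakedness, so the profile is not single-peaked on this axis.

no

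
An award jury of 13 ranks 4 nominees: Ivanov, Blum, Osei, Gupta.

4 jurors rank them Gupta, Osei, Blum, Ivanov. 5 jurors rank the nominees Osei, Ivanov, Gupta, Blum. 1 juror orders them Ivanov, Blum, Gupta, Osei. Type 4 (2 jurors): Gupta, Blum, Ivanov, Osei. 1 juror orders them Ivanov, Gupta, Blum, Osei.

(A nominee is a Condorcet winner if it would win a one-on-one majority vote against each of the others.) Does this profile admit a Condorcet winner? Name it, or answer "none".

Pairwise majorities:
Ivanov vs Blum: Ivanov is ranked higher on 5+1+1 = 7 ballots, Blum on 6. Ivanov wins 7–6.
Ivanov vs Osei: 4 to 9, Osei.
Ivanov vs Gupta: Ivanov, 7–6.
Blum vs Osei: Osei wins 9–4.
Blum vs Gupta: Gupta wins 12–1.
Osei–Gupta: Gupta 8–5.
Each nominee drops at least one matchup (Ivanov loses to Osei; Blum loses to Ivanov; Osei loses to Gupta; Gupta loses to Ivanov); the cycle Ivanov beats Gupta beats Osei beats Ivanov rules out a Condorcet winner.

none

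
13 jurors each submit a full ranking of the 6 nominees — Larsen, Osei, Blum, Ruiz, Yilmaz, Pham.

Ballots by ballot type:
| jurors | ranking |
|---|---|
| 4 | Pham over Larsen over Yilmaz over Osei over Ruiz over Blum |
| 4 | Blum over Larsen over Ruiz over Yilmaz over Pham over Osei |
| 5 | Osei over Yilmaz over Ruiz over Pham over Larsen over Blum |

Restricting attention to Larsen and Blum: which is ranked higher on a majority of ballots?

Larsen

Ballots ranking Larsen above Blum: 4 + 5 = 9.
Ballots ranking Blum above Larsen: 13 − 9 = 4.
Larsen wins the head-to-head 9–4.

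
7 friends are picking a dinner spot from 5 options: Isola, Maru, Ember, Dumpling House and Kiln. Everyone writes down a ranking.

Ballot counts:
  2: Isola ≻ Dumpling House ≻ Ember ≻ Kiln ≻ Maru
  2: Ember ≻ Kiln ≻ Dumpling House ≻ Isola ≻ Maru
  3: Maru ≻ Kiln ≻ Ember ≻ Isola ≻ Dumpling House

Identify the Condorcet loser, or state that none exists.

Pairwise majorities:
Isola vs Maru: Isola preferred on 2+2 = 4 ballots; Isola wins 4–3.
Isola vs Ember: Isola preferred on 2 ballots; Ember wins 5–2.
Isola vs Dumpling House: Isola wins 5–2.
Isola vs Kiln: 2 to 5, Kiln.
Maru vs Ember: Ember wins 4–3.
Maru vs Dumpling House: Maru is ranked higher on 3 ballots, Dumpling House on 4. Dumpling House wins 4–3.
Maru vs Kiln: Maru is ranked higher on 3 ballots, Kiln on 4. Kiln wins 4–3.
Ember vs Dumpling House: Ember preferred on 2+3 = 5 ballots; Ember wins 5–2.
Ember vs Kiln: Ember, 4–3.
Dumpling House vs Kiln: 2 to 5, Kiln.
Only Maru has no wins; Maru is the Condorcet loser.

Maru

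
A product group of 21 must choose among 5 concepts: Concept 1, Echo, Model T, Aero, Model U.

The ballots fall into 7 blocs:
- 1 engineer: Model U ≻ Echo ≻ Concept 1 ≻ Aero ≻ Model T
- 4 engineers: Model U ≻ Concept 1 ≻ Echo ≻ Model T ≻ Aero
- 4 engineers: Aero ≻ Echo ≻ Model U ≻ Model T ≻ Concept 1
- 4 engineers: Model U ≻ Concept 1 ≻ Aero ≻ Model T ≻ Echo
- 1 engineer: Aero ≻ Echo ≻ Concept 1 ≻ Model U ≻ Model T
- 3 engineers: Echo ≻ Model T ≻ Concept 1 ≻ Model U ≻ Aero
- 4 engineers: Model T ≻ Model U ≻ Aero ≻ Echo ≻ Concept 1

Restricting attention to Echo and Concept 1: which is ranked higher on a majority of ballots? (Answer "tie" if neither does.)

Echo

Ballots ranking Echo above Concept 1: 1 + 4 + 1 + 3 + 4 = 13.
Ballots ranking Concept 1 above Echo: 21 − 13 = 8.
Echo wins the head-to-head 13–8.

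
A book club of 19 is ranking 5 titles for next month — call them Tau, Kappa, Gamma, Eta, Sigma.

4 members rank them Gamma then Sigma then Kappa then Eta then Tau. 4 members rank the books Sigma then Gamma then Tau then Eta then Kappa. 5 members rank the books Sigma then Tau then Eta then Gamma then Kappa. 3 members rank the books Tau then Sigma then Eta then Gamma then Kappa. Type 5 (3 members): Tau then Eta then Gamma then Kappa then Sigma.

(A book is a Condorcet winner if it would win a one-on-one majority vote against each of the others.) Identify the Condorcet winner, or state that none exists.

Sigma

Head-to-head results (19 members):
Tau vs Kappa: Tau wins 15–4.
Tau vs Gamma: Tau wins 11–8.
Tau vs Eta: Tau, 15–4.
Tau vs Sigma: Sigma wins 13–6.
Kappa vs Gamma: Gamma, 19–0.
Kappa–Eta: Eta 15–4.
Kappa vs Sigma: Sigma, 16–3.
Gamma–Eta: Eta 11–8.
Gamma–Sigma: Sigma 12–7.
Eta vs Sigma: Sigma, 16–3.
Only Sigma has no losses; Sigma is the Condorcet winner.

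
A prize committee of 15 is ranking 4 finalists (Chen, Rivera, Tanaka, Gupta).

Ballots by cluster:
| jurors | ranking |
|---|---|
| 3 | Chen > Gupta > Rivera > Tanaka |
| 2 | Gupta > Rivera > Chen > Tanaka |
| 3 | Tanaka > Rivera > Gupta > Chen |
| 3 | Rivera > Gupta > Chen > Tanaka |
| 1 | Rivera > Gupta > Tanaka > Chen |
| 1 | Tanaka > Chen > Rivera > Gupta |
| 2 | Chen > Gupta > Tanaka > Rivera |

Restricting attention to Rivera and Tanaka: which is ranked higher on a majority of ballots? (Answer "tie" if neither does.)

Ballots ranking Rivera above Tanaka: 3 + 2 + 3 + 1 = 9.
Ballots ranking Tanaka above Rivera: 15 − 9 = 6.
Rivera wins the head-to-head 9–6.

Rivera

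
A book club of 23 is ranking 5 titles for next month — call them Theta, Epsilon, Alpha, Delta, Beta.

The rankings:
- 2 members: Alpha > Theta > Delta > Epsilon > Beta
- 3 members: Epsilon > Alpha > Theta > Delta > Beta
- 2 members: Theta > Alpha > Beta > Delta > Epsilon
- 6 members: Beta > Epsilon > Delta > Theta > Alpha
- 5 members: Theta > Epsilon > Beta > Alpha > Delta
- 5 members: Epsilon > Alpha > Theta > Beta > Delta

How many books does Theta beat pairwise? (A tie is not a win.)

3

Theta against each rival (23 members):
Theta vs Epsilon: Theta preferred on 2+2+5 = 9 ballots; Epsilon wins 14–9.
Theta vs Alpha: Theta, 13–10.
Theta vs Delta: 2+3+2+5+5 = 17 for Theta, 6 for Delta — Theta by 17–6.
Theta vs Beta: 17 to 6, Theta.
Theta beats Alpha, Delta, Beta; loses to Epsilon — 3 pairwise wins.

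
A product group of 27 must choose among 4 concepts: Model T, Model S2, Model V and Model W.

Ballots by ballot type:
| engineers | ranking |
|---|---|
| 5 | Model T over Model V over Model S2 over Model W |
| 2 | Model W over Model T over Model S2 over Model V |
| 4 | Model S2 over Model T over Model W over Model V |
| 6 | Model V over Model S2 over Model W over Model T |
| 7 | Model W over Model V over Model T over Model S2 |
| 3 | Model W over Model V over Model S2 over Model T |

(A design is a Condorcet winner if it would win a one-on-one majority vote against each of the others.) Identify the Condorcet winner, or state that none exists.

Head-to-head results (27 engineers):
Model T–Model S2: Model T 14–13.
Model T vs Model V: Model V wins 16–11.
Model T vs Model W: Model W wins 18–9.
Model S2 vs Model V: Model V wins 21–6.
Model S2 vs Model W: Model S2 wins 15–12.
Model V–Model W: Model W 16–11.
Each design drops at least one matchup (Model T loses to Model V; Model S2 loses to Model T; Model V loses to Model W; Model W loses to Model S2); the cycle Model T > Model S2 > Model W > Model T rules out a Condorcet winner.

none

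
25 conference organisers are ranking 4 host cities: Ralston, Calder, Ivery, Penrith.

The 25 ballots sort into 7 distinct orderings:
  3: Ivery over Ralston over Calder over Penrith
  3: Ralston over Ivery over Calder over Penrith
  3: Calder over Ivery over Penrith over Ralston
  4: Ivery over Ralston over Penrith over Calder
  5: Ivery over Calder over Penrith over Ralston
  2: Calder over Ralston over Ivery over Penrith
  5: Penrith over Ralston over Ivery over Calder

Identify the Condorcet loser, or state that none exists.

none

Pairwise majorities:
Ralston vs Calder: Ralston wins 15–10.
Ralston vs Ivery: Ivery, 15–10.
Ralston vs Penrith: Ralston preferred on 3+3+4+2 = 12 ballots; Penrith wins 13–12.
Calder vs Ivery: 5 to 20, Ivery.
Calder–Penrith: Calder 16–9.
Ivery vs Penrith: Ivery wins 20–5.
No city is winless: Ralston beats Calder; Calder beats Penrith; Ivery beats Ralston; Penrith beats Ralston. There is no Condorcet loser.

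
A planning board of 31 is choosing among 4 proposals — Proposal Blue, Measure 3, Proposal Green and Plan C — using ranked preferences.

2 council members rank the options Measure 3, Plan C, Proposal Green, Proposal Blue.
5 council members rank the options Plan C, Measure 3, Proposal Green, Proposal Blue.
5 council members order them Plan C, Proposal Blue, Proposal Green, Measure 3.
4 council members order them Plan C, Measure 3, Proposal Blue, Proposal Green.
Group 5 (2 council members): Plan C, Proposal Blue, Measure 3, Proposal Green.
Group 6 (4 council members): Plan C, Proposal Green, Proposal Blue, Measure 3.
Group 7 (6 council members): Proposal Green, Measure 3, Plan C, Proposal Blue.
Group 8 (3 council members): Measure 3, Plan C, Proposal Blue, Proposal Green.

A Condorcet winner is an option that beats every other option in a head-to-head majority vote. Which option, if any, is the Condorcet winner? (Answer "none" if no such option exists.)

Pairwise majorities:
Proposal Blue–Measure 3: Measure 3 20–11.
Proposal Blue vs Proposal Green: Proposal Green wins 17–14.
Proposal Blue vs Plan C: Plan C, 31–0.
Measure 3 vs Proposal Green: Measure 3 wins 16–15.
Measure 3 vs Plan C: Plan C, 20–11.
Proposal Green vs Plan C: Plan C, 25–6.
Plan C beats each of Proposal Blue, Measure 3, Proposal Green — Plan C is the Condorcet winner.

Plan C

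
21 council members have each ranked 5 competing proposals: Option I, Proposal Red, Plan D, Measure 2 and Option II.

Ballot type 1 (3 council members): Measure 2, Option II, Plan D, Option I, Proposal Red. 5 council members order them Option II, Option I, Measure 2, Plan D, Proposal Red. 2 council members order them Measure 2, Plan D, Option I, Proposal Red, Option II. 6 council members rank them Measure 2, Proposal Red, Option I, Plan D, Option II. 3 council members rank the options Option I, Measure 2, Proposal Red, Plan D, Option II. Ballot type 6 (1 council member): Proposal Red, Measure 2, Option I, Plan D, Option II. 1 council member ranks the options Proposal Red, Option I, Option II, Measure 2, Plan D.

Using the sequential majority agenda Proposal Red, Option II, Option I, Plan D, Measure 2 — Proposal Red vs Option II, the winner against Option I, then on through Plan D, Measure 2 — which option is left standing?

Measure 2

Round 1: Proposal Red vs Option II — 13–8, Proposal Red advances.
Round 2: Proposal Red vs Option I — 8–13, Option I advances.
Round 3: Option I vs Plan D — 16–5, Option I advances.
Round 4: Option I vs Measure 2 — 9–12, Measure 2 advances.
Measure 2 survives the agenda.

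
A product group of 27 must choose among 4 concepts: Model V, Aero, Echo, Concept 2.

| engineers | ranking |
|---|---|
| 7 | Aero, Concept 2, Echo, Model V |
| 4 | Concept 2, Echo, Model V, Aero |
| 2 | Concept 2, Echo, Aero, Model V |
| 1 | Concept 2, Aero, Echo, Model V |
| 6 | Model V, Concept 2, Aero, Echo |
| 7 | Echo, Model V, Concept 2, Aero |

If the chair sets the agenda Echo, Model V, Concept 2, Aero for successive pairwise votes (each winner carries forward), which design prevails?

Round 1: Echo vs Model V — 21–6, Echo advances.
Round 2: Echo vs Concept 2 — 7–20, Concept 2 advances.
Round 3: Concept 2 vs Aero — 20–7, Concept 2 advances.
The agenda winner is Concept 2.

Concept 2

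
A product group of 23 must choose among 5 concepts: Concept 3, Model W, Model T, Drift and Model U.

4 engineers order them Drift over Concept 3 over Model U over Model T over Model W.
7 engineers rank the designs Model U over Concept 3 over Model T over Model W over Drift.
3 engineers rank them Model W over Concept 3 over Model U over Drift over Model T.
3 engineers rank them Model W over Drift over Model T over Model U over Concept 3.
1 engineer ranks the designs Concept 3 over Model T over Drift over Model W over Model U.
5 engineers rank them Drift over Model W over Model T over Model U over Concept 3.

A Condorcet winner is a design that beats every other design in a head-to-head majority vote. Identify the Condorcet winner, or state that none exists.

Head-to-head results (23 engineers):
Concept 3 vs Model W: Concept 3 is ranked higher on 4+7+1 = 12 ballots, Model W on 11. Concept 3 wins 12–11.
Concept 3 vs Model T: 15 to 8, Concept 3.
Concept 3 vs Drift: 7+3+1 = 11 for Concept 3, 12 for Drift — Drift by 12–11.
Concept 3 vs Model U: 8 to 15, Model U.
Model W vs Model T: Model W is ranked higher on 3+3+5 = 11 ballots, Model T on 12. Model T wins 12–11.
Model W vs Drift: Model W is ranked higher on 7+3+3 = 13 ballots, Drift on 10. Model W wins 13–10.
Model W vs Model U: 12 to 11, Model W.
Model T vs Drift: 7+1 = 8 for Model T, 15 for Drift — Drift by 15–8.
Model T vs Model U: 9 to 14, Model U.
Drift vs Model U: Drift preferred on 4+3+1+5 = 13 ballots; Drift wins 13–10.
No design is unbeaten: Concept 3 loses to Drift; Model W loses to Concept 3; Model T loses to Concept 3; Drift loses to Model W; Model U loses to Model W. In particular Concept 3 → Model W → Drift → Concept 3 is a majority cycle — no Condorcet winner exists.

none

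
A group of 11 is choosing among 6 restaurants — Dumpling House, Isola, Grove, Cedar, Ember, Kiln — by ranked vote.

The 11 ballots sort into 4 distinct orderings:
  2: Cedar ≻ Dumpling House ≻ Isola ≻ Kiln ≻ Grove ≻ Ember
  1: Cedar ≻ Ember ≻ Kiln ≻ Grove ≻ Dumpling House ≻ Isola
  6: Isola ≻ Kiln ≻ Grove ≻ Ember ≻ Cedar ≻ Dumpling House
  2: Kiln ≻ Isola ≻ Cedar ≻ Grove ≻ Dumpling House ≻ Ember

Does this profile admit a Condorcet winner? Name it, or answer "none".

Check each pair by majority over 11 ballots:
Dumpling House–Isola: Isola 8–3.
Dumpling House vs Grove: 2 for Dumpling House, 9 for Grove — Grove by 9–2.
Dumpling House–Cedar: Cedar 11–0.
Dumpling House vs Ember: Ember wins 7–4.
Dumpling House–Kiln: Kiln 9–2.
Isola vs Grove: Isola, 10–1.
Isola–Cedar: Isola 8–3.
Isola vs Ember: 2+6+2 = 10 for Isola, 1 for Ember — Isola by 10–1.
Isola vs Kiln: 8 to 3, Isola.
Grove vs Cedar: Grove wins 6–5.
Grove vs Ember: 10 to 1, Grove.
Grove vs Kiln: Grove preferred on 0 ballots; Kiln wins 11–0.
Cedar vs Ember: Ember wins 6–5.
Cedar vs Kiln: Kiln, 8–3.
Ember vs Kiln: Kiln, 10–1.
Isola wins every pairwise contest, so Isola is the Condorcet winner.

Isola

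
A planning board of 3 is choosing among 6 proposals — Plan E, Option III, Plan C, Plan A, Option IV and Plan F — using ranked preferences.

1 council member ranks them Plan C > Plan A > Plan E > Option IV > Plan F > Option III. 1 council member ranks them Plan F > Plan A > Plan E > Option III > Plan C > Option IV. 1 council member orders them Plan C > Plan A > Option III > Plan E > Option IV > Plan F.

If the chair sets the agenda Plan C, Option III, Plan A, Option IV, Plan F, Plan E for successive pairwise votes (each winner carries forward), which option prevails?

Round 1: Plan C vs Option III — 2–1, Plan C advances.
Round 2: Plan C vs Plan A — 2–1, Plan C advances.
Round 3: Plan C vs Option IV — 3–0, Plan C advances.
Round 4: Plan C vs Plan F — 2–1, Plan C advances.
Round 5: Plan C vs Plan E — 2–1, Plan C advances.
Plan C survives the agenda.

Plan C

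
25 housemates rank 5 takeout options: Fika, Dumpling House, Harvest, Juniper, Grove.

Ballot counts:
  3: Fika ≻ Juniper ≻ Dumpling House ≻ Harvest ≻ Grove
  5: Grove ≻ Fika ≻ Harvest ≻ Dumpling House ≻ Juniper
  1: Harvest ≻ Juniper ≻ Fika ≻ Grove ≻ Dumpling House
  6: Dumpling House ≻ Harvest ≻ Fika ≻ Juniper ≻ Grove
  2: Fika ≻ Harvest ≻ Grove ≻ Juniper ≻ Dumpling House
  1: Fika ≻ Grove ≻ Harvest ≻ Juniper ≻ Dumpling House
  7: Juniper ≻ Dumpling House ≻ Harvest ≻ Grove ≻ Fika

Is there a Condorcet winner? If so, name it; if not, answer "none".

Check each pair by majority over 25 ballots:
Fika–Dumpling House: Dumpling House 13–12.
Fika vs Harvest: Harvest wins 14–11.
Fika vs Juniper: Fika wins 17–8.
Fika–Grove: Fika 13–12.
Dumpling House vs Harvest: Dumpling House wins 16–9.
Dumpling House vs Juniper: Juniper, 14–11.
Dumpling House vs Grove: Dumpling House wins 16–9.
Harvest–Juniper: Harvest 15–10.
Harvest vs Grove: Harvest wins 19–6.
Juniper vs Grove: Juniper wins 17–8.
Every restaurant loses at least once (Fika loses to Dumpling House; Dumpling House loses to Juniper; Harvest loses to Dumpling House; Juniper loses to Fika; Grove loses to Fika). The majority relation contains the cycle Fika → Juniper → Dumpling House → Fika, so there is no Condorcet winner.

none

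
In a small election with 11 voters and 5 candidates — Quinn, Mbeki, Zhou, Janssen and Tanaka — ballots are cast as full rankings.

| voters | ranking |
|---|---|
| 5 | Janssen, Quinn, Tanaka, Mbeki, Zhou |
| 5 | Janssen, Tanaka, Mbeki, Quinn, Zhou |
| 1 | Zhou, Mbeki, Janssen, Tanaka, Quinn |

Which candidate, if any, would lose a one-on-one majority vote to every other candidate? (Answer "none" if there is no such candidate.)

Zhou

Pairwise majorities:
Quinn vs Mbeki: 5 for Quinn, 6 for Mbeki — Mbeki by 6–5.
Quinn–Zhou: Quinn 10–1.
Quinn vs Janssen: 0 for Quinn, 11 for Janssen — Janssen by 11–0.
Quinn vs Tanaka: Quinn is ranked higher on 5 ballots, Tanaka on 6. Tanaka wins 6–5.
Mbeki vs Zhou: Mbeki, 10–1.
Mbeki vs Janssen: Janssen, 10–1.
Mbeki vs Tanaka: Mbeki preferred on 1 ballot; Tanaka wins 10–1.
Zhou vs Janssen: 1 to 10, Janssen.
Zhou vs Tanaka: Tanaka wins 10–1.
Janssen vs Tanaka: Janssen wins 11–0.
Zhou loses to every other candidate — it is the Condorcet loser.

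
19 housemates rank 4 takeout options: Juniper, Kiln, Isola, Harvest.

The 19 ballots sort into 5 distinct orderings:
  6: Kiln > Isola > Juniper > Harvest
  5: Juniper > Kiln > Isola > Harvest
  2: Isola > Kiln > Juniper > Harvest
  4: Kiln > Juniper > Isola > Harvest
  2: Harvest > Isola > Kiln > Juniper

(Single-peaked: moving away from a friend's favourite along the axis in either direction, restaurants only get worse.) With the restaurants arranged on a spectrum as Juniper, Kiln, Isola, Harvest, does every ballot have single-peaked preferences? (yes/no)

Axis positions: Juniper=1, Kiln=2, Isola=3, Harvest=4.
Group 1 (peak Kiln at position 2): ranking walks positions 2-3-1-4, expanding outward from the peak — single-peaked.
Group 2 (peak Juniper at position 1): ranking walks positions 1-2-3-4, expanding outward from the peak — single-peaked.
Group 3 (peak Isola at position 3): ranking walks positions 3-2-1-4, expanding outward from the peak — single-peaked.
Group 4 (peak Kiln at position 2): ranking walks positions 2-1-3-4, expanding outward from the peak — single-peaked.
Group 5 (peak Harvest at position 4): ranking walks positions 4-3-2-1, expanding outward from the peak — single-peaked.
Every ranking is single-peaked on this axis.

yes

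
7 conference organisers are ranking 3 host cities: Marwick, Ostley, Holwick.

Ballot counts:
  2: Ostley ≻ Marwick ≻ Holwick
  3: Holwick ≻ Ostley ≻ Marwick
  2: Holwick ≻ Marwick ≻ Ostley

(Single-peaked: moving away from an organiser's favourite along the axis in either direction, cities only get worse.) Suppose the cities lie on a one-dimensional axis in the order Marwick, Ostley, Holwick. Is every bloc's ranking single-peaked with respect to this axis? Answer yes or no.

Axis positions: Marwick=1, Ostley=2, Holwick=3.
Bloc 1 (peak Ostley at position 2): ranking walks positions 2-1-3, expanding outward from the peak — single-peaked.
Bloc 2 (peak Holwick at position 3): ranking walks positions 3-2-1, expanding outward from the peak — single-peaked.
Bloc 3: ranking walks positions 3-1-2; Marwick is ranked above Ostley even though Ostley lies between Marwick and the peak Holwick on the axis — preferences dip and rise again. Not single-peaked.
Bloc 3 violates single-peakedness, so the profile is not single-peaked on this axis.

no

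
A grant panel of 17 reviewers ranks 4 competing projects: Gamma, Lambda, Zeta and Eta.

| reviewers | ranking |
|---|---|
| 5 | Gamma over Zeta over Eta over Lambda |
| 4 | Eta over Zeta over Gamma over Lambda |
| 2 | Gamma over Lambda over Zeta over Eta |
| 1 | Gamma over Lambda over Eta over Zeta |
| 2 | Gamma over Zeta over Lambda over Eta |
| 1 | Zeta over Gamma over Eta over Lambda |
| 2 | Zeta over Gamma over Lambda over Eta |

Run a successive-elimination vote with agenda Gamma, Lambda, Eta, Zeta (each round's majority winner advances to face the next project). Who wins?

Gamma

Round 1: Gamma vs Lambda — 17–0, Gamma advances.
Round 2: Gamma vs Eta — 13–4, Gamma advances.
Round 3: Gamma vs Zeta — 10–7, Gamma advances.
The agenda winner is Gamma.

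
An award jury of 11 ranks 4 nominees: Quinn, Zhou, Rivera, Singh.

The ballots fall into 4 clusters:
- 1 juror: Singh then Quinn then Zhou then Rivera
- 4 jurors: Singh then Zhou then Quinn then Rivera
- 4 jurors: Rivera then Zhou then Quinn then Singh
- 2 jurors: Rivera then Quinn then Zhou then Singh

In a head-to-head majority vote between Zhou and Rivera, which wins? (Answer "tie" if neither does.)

Rivera

Ballots ranking Zhou above Rivera: 1 + 4 = 5.
Ballots ranking Rivera above Zhou: 11 − 5 = 6.
Rivera wins the head-to-head 6–5.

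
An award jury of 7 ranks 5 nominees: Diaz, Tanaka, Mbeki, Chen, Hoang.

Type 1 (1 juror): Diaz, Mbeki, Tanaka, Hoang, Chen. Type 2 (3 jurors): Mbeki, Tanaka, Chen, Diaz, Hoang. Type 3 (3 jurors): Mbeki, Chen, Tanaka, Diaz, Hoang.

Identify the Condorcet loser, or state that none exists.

Hoang

Head-to-head results (7 jurors):
Diaz vs Tanaka: 1 for Diaz, 6 for Tanaka — Tanaka by 6–1.
Diaz vs Mbeki: Mbeki wins 6–1.
Diaz vs Chen: 1 for Diaz, 6 for Chen — Chen by 6–1.
Diaz vs Hoang: Diaz is ranked higher on 1+3+3 = 7 ballots, Hoang on 0. Diaz wins 7–0.
Tanaka vs Mbeki: Tanaka is ranked higher on 0 ballots, Mbeki on 7. Mbeki wins 7–0.
Tanaka vs Chen: Tanaka is ranked higher on 1+3 = 4 ballots, Chen on 3. Tanaka wins 4–3.
Tanaka vs Hoang: Tanaka is ranked higher on 1+3+3 = 7 ballots, Hoang on 0. Tanaka wins 7–0.
Mbeki vs Chen: 7 to 0, Mbeki.
Mbeki vs Hoang: 1+3+3 = 7 for Mbeki, 0 for Hoang — Mbeki by 7–0.
Chen vs Hoang: 6 to 1, Chen.
Hoang loses to every other nominee — it is the Condorcet loser.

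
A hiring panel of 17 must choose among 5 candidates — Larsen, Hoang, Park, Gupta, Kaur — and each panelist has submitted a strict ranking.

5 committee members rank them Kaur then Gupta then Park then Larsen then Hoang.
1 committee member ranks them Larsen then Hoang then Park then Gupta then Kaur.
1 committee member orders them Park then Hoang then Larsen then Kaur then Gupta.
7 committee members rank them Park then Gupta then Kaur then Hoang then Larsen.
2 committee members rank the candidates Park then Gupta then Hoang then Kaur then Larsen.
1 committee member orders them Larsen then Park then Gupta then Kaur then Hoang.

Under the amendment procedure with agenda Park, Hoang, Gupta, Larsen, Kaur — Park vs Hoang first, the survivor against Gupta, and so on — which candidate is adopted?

Park

Round 1: Park vs Hoang — 16–1, Park advances.
Round 2: Park vs Gupta — 12–5, Park advances.
Round 3: Park vs Larsen — 15–2, Park advances.
Round 4: Park vs Kaur — 12–5, Park advances.
The agenda winner is Park.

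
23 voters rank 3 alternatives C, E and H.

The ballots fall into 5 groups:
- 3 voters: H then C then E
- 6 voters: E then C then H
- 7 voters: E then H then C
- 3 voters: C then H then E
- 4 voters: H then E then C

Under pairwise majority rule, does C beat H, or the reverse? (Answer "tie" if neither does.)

Ballots ranking C above H: 6 + 3 = 9.
Ballots ranking H above C: 23 − 9 = 14.
H wins the head-to-head 14–9.

H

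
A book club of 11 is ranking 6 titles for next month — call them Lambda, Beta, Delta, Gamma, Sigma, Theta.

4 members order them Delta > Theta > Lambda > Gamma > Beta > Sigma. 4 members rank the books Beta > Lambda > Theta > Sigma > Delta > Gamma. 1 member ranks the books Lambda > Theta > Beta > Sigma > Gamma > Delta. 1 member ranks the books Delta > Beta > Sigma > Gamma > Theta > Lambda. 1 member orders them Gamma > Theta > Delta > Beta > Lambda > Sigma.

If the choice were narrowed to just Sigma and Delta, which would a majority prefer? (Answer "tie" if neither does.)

Ballots ranking Sigma above Delta: 4 + 1 = 5.
Ballots ranking Delta above Sigma: 11 − 5 = 6.
Delta wins the head-to-head 6–5.

Delta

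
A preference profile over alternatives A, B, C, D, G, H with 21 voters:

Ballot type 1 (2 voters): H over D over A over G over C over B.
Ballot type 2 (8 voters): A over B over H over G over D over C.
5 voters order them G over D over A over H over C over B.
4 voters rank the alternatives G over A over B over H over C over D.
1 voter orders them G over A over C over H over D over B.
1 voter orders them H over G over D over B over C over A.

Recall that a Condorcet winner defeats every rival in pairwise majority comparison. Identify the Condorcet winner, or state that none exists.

Check each pair by majority over 21 ballots:
A vs B: 2+8+5+4+1 = 20 for A, 1 for B — A by 20–1.
A vs C: A is ranked higher on 2+8+5+4+1 = 20 ballots, C on 1. A wins 20–1.
A–D: A 13–8.
A vs G: A preferred on 2+8 = 10 ballots; G wins 11–10.
A vs H: A wins 18–3.
B–C: B 13–8.
B vs D: 12 to 9, B.
B vs G: 8 to 13, G.
B vs H: B wins 12–9.
C vs D: D wins 16–5.
C–G: G 21–0.
C–H: H 20–1.
D vs G: D is ranked higher on 2 ballots, G on 19. G wins 19–2.
D vs H: 5 to 16, H.
G vs H: H, 11–10.
Every alternative loses at least once (A loses to G; B loses to A; C loses to A; D loses to A; G loses to H; H loses to A). The majority relation contains the cycle A > H > G > A, so there is no Condorcet winner.

none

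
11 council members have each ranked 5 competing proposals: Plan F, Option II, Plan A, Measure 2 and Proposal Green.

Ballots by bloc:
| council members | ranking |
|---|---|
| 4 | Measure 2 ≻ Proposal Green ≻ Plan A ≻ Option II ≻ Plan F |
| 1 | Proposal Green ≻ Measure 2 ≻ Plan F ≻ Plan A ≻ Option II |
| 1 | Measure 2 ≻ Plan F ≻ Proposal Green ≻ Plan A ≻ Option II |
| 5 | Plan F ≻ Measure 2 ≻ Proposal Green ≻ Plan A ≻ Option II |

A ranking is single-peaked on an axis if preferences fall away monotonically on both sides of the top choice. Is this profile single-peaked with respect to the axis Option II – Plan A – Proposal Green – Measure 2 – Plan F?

yes

Axis positions: Option II=1, Plan A=2, Proposal Green=3, Measure 2=4, Plan F=5.
Bloc 1 (peak Measure 2 at position 4): ranking walks positions 4-3-2-1-5, expanding outward from the peak — single-peaked.
Bloc 2 (peak Proposal Green at position 3): ranking walks positions 3-4-5-2-1, expanding outward from the peak — single-peaked.
Bloc 3 (peak Measure 2 at position 4): ranking walks positions 4-5-3-2-1, expanding outward from the peak — single-peaked.
Bloc 4 (peak Plan F at position 5): ranking walks positions 5-4-3-2-1, expanding outward from the peak — single-peaked.
Every ranking is single-peaked on this axis.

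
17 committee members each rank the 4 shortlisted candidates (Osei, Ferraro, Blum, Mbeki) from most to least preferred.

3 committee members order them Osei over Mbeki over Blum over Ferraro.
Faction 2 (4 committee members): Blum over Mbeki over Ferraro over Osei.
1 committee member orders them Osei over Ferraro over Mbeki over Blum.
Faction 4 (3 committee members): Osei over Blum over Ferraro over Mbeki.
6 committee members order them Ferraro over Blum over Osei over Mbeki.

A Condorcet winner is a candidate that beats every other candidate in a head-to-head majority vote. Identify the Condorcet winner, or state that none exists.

Blum

Pairwise majorities:
Osei vs Ferraro: Ferraro, 10–7.
Osei–Blum: Blum 10–7.
Osei–Mbeki: Osei 13–4.
Ferraro vs Blum: Blum, 10–7.
Ferraro vs Mbeki: Ferraro, 10–7.
Blum–Mbeki: Blum 13–4.
Blum wins every pairwise contest, so Blum is the Condorcet winner.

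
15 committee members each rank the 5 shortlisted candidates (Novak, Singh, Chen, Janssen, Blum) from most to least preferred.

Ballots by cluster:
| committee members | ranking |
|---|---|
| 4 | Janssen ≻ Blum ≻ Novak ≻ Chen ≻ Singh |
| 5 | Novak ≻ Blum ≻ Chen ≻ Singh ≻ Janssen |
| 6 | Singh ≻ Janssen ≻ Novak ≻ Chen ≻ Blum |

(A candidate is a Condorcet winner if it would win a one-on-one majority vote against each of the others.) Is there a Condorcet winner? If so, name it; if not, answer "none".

none

Pairwise majorities:
Novak–Singh: Novak 9–6.
Novak vs Chen: Novak wins 15–0.
Novak–Janssen: Janssen 10–5.
Novak vs Blum: 5+6 = 11 for Novak, 4 for Blum — Novak by 11–4.
Singh vs Chen: 6 for Singh, 9 for Chen — Chen by 9–6.
Singh vs Janssen: 11 to 4, Singh.
Singh vs Blum: Blum, 9–6.
Chen vs Janssen: Janssen wins 10–5.
Chen vs Blum: Blum wins 9–6.
Janssen–Blum: Janssen 10–5.
Every candidate loses at least once (Novak loses to Janssen; Singh loses to Novak; Chen loses to Novak; Janssen loses to Singh; Blum loses to Novak). The majority relation contains the cycle Novak > Singh > Janssen > Novak, so there is no Condorcet winner.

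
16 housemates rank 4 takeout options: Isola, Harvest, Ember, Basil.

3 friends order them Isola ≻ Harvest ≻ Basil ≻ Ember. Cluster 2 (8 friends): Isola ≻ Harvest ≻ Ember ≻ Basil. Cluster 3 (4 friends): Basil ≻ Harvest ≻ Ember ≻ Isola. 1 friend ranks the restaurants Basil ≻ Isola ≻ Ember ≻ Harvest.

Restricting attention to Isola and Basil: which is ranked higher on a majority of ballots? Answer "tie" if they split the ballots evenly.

Ballots ranking Isola above Basil: 3 + 8 = 11.
Ballots ranking Basil above Isola: 16 − 11 = 5.
Isola wins the head-to-head 11–5.

Isola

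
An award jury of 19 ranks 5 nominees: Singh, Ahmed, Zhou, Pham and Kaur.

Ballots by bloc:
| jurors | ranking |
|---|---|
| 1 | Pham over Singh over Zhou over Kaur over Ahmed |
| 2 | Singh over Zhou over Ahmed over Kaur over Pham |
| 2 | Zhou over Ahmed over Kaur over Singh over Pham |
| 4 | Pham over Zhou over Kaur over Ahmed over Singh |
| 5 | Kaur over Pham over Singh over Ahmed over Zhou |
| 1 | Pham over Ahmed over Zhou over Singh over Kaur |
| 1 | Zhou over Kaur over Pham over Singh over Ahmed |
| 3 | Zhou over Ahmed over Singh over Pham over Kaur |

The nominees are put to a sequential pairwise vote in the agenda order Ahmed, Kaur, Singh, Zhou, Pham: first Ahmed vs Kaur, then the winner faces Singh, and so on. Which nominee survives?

Pham

Round 1: Ahmed vs Kaur — 8–11, Kaur advances.
Round 2: Kaur vs Singh — 12–7, Kaur advances.
Round 3: Kaur vs Zhou — 5–14, Zhou advances.
Round 4: Zhou vs Pham — 8–11, Pham advances.
Pham survives the agenda.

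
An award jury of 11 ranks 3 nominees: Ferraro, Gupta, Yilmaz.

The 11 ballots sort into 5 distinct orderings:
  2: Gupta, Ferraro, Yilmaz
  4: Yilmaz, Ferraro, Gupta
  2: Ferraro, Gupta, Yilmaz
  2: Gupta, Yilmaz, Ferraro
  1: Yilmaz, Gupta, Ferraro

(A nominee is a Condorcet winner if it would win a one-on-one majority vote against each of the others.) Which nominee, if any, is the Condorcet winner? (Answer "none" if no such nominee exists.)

none

Check each pair by majority over 11 ballots:
Ferraro vs Gupta: Ferraro, 6–5.
Ferraro–Yilmaz: Yilmaz 7–4.
Gupta vs Yilmaz: Gupta wins 6–5.
Every nominee loses at least once (Ferraro loses to Yilmaz; Gupta loses to Ferraro; Yilmaz loses to Gupta). The majority relation contains the cycle Ferraro > Gupta > Yilmaz > Ferraro, so there is no Condorcet winner.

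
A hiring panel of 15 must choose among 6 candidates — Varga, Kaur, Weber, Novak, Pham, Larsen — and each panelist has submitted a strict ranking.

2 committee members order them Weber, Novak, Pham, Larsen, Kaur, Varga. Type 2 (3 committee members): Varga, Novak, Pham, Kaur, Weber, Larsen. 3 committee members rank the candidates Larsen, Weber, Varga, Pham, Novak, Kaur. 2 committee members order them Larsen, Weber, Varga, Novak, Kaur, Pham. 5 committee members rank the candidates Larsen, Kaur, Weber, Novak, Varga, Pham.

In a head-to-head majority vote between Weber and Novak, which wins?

Weber

Ballots ranking Weber above Novak: 2 + 3 + 2 + 5 = 12.
Ballots ranking Novak above Weber: 15 − 12 = 3.
Weber wins the head-to-head 12–3.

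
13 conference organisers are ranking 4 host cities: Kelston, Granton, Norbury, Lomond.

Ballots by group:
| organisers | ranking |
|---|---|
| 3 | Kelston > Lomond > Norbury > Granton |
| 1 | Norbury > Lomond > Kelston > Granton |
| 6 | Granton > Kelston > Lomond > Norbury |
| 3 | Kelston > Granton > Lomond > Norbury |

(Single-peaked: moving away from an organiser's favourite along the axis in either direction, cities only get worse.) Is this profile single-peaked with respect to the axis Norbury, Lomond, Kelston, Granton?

yes

Axis positions: Norbury=1, Lomond=2, Kelston=3, Granton=4.
Group 1 (peak Kelston at position 3): ranking walks positions 3-2-1-4, expanding outward from the peak — single-peaked.
Group 2 (peak Norbury at position 1): ranking walks positions 1-2-3-4, expanding outward from the peak — single-peaked.
Group 3 (peak Granton at position 4): ranking walks positions 4-3-2-1, expanding outward from the peak — single-peaked.
Group 4 (peak Kelston at position 3): ranking walks positions 3-4-2-1, expanding outward from the peak — single-peaked.
Every ranking is single-peaked on this axis.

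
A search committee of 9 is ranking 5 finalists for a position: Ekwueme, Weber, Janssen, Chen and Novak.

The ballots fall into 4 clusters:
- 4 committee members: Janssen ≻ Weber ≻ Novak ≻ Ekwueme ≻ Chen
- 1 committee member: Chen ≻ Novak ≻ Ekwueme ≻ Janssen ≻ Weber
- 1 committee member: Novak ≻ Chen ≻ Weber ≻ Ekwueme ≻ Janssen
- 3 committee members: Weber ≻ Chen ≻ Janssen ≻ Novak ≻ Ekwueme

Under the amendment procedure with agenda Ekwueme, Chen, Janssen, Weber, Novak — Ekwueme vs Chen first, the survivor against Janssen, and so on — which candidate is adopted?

Round 1: Ekwueme vs Chen — 4–5, Chen advances.
Round 2: Chen vs Janssen — 5–4, Chen advances.
Round 3: Chen vs Weber — 2–7, Weber advances.
Round 4: Weber vs Novak — 7–2, Weber advances.
The agenda winner is Weber.

Weber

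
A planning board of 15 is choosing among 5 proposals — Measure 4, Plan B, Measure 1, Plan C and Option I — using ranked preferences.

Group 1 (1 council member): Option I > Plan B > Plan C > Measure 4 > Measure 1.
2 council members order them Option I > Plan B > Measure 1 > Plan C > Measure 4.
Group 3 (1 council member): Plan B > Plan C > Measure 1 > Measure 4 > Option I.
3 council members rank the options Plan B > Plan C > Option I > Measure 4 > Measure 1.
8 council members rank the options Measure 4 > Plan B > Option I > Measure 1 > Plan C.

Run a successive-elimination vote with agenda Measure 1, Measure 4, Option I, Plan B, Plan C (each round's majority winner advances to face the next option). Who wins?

Measure 4

Round 1: Measure 1 vs Measure 4 — 3–12, Measure 4 advances.
Round 2: Measure 4 vs Option I — 9–6, Measure 4 advances.
Round 3: Measure 4 vs Plan B — 8–7, Measure 4 advances.
Round 4: Measure 4 vs Plan C — 8–7, Measure 4 advances.
The agenda winner is Measure 4.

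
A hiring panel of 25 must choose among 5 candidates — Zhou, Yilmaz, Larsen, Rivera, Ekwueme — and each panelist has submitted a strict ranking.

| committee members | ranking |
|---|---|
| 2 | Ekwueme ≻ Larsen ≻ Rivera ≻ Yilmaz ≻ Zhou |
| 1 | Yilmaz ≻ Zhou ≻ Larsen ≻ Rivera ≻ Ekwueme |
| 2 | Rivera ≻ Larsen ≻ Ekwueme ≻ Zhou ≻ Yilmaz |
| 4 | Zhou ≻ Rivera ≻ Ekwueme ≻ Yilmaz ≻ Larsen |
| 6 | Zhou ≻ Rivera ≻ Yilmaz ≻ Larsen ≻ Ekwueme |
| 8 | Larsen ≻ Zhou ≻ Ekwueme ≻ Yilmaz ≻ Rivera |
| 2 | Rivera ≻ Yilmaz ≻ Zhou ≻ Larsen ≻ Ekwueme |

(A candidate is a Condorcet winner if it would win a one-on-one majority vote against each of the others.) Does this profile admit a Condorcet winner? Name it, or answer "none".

Check each pair by majority over 25 ballots:
Zhou vs Yilmaz: Zhou, 20–5.
Zhou vs Larsen: Zhou wins 13–12.
Zhou vs Rivera: Zhou wins 19–6.
Zhou vs Ekwueme: Zhou wins 21–4.
Yilmaz vs Larsen: Yilmaz, 13–12.
Yilmaz–Rivera: Rivera 16–9.
Yilmaz vs Ekwueme: Ekwueme wins 16–9.
Larsen vs Rivera: Rivera, 14–11.
Larsen vs Ekwueme: Larsen, 19–6.
Rivera vs Ekwueme: Rivera wins 15–10.
Only Zhou has no losses; Zhou is the Condorcet winner.

Zhou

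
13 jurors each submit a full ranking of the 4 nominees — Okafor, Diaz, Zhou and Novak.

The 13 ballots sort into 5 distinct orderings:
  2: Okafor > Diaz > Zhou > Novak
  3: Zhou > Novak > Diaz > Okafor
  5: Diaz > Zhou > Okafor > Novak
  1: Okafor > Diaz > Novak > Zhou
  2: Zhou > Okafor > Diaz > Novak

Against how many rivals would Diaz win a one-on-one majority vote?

Diaz against each rival (13 jurors):
Diaz–Okafor: Diaz 8–5.
Diaz–Zhou: Diaz 8–5.
Diaz vs Novak: Diaz preferred on 2+5+1+2 = 10 ballots; Diaz wins 10–3.
Diaz beats Okafor, Zhou, Novak — 3 pairwise wins.

3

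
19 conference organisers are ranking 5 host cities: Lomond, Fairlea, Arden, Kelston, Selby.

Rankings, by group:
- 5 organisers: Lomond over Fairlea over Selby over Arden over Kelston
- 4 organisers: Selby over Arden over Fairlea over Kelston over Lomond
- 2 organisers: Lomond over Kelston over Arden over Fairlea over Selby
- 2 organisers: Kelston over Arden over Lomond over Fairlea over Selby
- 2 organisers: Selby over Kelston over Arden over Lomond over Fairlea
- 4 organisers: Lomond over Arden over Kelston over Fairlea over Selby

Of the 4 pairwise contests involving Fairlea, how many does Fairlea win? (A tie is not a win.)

Fairlea against each rival (19 organisers):
Fairlea vs Lomond: 4 to 15, Lomond.
Fairlea vs Arden: Fairlea preferred on 5 ballots; Arden wins 14–5.
Fairlea vs Kelston: Kelston wins 10–9.
Fairlea vs Selby: 13 to 6, Fairlea.
Fairlea beats Selby; loses to Lomond, Arden, Kelston — 1 pairwise win.

1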